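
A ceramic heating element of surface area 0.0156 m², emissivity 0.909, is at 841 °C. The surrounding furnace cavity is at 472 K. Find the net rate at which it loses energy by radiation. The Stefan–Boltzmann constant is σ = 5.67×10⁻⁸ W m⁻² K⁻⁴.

Convert: 841 °C = 1114 K.
Q = εσA(T⁴ − T_s⁴). T⁴ − T_s⁴ = (1114)⁴ − (472)⁴ = 1.54×10^12 − 4.96×10^10 = 1.49×10^12 K⁴.
Q = 0.909 × 5.67×10⁻⁸ × 0.0156 × 1.49×10^12 = 1200 W.

Q ≈ 1200 W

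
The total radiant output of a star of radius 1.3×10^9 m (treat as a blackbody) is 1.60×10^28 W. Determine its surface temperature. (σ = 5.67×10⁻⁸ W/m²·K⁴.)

A = 4πr² = 4π × (1.3×10^9)² = 2.12×10^19 m².
From P = σAT⁴, T = (P / σA)^(1/4) = (1.60×10^28 / (5.67×10⁻⁸ × 2.12×10^19))^(1/4).
T = (1.33×10^16)^(1/4) = 10700 K.

T ≈ 10700 K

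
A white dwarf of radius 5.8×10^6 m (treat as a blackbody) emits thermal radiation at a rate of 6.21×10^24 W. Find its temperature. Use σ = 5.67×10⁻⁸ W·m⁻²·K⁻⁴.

T ≈ 22600 K

A = 4πr² = 4π × (5.8×10^6)² = 4.23×10^14 m².
From P = σAT⁴, T = (P / σA)^(1/4) = (6.21×10^24 / (5.67×10⁻⁸ × 4.23×10^14))^(1/4).
T = (2.59×10^17)^(1/4) = 22600 K.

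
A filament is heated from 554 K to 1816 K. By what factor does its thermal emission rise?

ratio ≈ 115

P ∝ T⁴, so the ratio is (1816/554)⁴ = (3.278)⁴ = 115.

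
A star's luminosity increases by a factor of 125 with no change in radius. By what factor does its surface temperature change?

factor ≈ 3.34

P ∝ T⁴ ⇒ T ∝ P^(1/4), so T scales by (125)^(1/4) = 3.34.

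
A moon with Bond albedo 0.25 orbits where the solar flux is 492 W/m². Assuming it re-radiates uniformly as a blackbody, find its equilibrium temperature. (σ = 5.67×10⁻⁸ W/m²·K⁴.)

Power absorbed = (1−a)S·πR²; power emitted = 4πR²σT⁴. Equating and cancelling πR²:
T = ((1−a)S / 4σ)^(1/4) = (369 / (4 × 5.67×10⁻⁸))^(1/4) = (1.63×10^9)^(1/4).
T = 201 K.

T ≈ 201 K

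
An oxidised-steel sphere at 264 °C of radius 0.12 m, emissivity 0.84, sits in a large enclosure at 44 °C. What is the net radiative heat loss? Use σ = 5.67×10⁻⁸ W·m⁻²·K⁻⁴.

Q ≈ 630 W

A = 4πr² = 4π × (0.12)² = 0.181 m².
Convert: 264 °C = 537 K; 44 °C = 317 K.
Q = εσA(T⁴ − T_s⁴). T⁴ − T_s⁴ = (537)⁴ − (317)⁴ = 8.32×10^10 − 1.01×10^10 = 7.31×10^10 K⁴.
Q = 0.84 × 5.67×10⁻⁸ × 0.181 × 7.31×10^10 = 630 W.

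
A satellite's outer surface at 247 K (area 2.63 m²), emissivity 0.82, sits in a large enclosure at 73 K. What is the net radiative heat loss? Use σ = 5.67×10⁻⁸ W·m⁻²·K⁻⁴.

Q = εσA(T⁴ − T_s⁴). T⁴ − T_s⁴ = (247)⁴ − (73)⁴ = 3.72×10^9 − 2.84×10^7 = 3.69×10^9 K⁴.
Q = 0.82 × 5.67×10⁻⁸ × 2.63 × 3.69×10^9 = 452 W.

Q ≈ 452 W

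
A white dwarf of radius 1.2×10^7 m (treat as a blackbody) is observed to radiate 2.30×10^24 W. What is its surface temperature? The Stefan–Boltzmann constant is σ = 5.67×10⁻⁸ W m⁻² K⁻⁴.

T ≈ 12200 K

A = 4πr² = 4π × (1.2×10^7)² = 1.81×10^15 m².
From P = σAT⁴, T = (P / σA)^(1/4) = (2.30×10^24 / (5.67×10⁻⁸ × 1.81×10^15))^(1/4).
T = (2.24×10^16)^(1/4) = 12200 K.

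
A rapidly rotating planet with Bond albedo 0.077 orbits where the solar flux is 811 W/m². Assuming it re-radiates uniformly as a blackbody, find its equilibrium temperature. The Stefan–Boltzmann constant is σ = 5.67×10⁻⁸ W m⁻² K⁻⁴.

T ≈ 240 K

Power absorbed = (1−a)S·πR²; power emitted = 4πR²σT⁴. Equating and cancelling πR²:
T = ((1−a)S / 4σ)^(1/4) = (749 / (4 × 5.67×10⁻⁸))^(1/4) = (3.30×10^9)^(1/4).
T = 240 K.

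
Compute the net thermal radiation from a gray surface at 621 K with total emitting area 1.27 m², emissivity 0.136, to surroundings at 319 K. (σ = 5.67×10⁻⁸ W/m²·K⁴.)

Q = εσA(T⁴ − T_s⁴). T⁴ − T_s⁴ = (621)⁴ − (319)⁴ = 1.49×10^11 − 1.04×10^10 = 1.38×10^11 K⁴.
Q = 0.136 × 5.67×10⁻⁸ × 1.27 × 1.38×10^11 = 1360 W.

Q ≈ 1360 W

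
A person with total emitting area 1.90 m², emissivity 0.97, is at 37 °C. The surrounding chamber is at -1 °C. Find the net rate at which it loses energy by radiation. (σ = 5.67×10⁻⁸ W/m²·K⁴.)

Q ≈ 393 W

Convert: 37 °C = 310 K; -1 °C = 272 K.
Q = εσA(T⁴ − T_s⁴). T⁴ − T_s⁴ = (310)⁴ − (272)⁴ = 9.24×10^9 − 5.47×10^9 = 3.76×10^9 K⁴.
Q = 0.97 × 5.67×10⁻⁸ × 1.90 × 3.76×10^9 = 393 W.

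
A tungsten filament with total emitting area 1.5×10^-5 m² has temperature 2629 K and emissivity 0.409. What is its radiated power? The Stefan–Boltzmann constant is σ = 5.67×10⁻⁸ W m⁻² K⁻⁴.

P = εσAT⁴ = 0.409 × 5.67×10⁻⁸ × 1.50×10^-5 × (2629)⁴ = 0.409 × 5.67×10⁻⁸ × 1.50×10^-5 × 4.78×10^13.
P = 16.6 W.

P ≈ 16.6 W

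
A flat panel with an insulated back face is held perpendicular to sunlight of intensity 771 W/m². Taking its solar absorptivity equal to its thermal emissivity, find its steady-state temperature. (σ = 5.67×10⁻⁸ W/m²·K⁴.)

Absorbed flux αS = emitted flux εσT⁴ (one radiating face); with α = ε, T = (S/σ)^(1/4).
T = (771 / 5.67×10⁻⁸)^(1/4) = (1.36×10^10)^(1/4).
T = 341 K.

T ≈ 341 K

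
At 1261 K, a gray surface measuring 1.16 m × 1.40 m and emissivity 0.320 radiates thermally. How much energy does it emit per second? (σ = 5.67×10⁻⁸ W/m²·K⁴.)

A = 1.16 × 1.40 = 1.62 m².
Stefan–Boltzmann: P = εσAT⁴ = 0.320 × 5.67×10⁻⁸ × 1.62 × (1261)⁴ = 0.320 × 5.67×10⁻⁸ × 1.62 × 2.53×10^12.
P = 74500 W.

P ≈ 74500 W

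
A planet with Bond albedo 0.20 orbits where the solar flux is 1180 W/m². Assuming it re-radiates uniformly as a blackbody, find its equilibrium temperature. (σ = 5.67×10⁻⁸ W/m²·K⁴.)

T ≈ 254 K

Power absorbed = (1−a)S·πR²; power emitted = 4πR²σT⁴. Equating and cancelling πR²:
T = ((1−a)S / 4σ)^(1/4) = (944 / (4 × 5.67×10⁻⁸))^(1/4) = (4.16×10^9)^(1/4).
T = 254 K.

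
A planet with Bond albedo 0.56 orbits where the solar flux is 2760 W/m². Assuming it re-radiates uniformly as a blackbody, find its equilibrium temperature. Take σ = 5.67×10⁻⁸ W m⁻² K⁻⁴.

Power absorbed = (1−a)S·πR²; power emitted = 4πR²σT⁴. Equating and cancelling πR²:
T = ((1−a)S / 4σ)^(1/4) = (1210 / (4 × 5.67×10⁻⁸))^(1/4) = (5.35×10^9)^(1/4).
T = 271 K.

T ≈ 271 K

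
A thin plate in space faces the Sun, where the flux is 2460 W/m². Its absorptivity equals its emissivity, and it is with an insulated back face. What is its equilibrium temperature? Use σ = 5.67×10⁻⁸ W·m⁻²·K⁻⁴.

T ≈ 456 K

Absorbed flux αS = emitted flux εσT⁴ (one radiating face); with α = ε, T = (S/σ)^(1/4).
T = (2460 / 5.67×10⁻⁸)^(1/4) = (4.34×10^10)^(1/4).
T = 456 K.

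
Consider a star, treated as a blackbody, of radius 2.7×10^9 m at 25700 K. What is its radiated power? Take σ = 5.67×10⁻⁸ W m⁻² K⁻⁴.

P ≈ 2.27×10^30 W

A = 4πr² = 4π × (2.7×10^9)² = 9.16×10^19 m².
P = σAT⁴ = 5.67×10⁻⁸ × 9.16×10^19 × (25700)⁴ = 5.67×10⁻⁸ × 9.16×10^19 × 4.36×10^17.
P = 2.27×10^30 W.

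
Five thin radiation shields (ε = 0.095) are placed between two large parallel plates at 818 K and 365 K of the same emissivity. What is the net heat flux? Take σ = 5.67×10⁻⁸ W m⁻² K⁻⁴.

q ≈ 203 W/m²

Each of the 6 gaps contributes resistance (2/ε − 1) = 2/0.095 − 1 = 20.05; total = 120.3.
q = σ(T₁⁴ − T₂⁴) / 120.3 = 5.67×10⁻⁸ × 4.30×10^11 / 120.3 = 203 W/m².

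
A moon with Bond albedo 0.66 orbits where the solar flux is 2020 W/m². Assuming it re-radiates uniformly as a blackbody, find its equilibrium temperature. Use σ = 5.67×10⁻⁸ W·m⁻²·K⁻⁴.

T ≈ 235 K

Power absorbed = (1−a)S·πR²; power emitted = 4πR²σT⁴. Equating and cancelling πR²:
T = ((1−a)S / 4σ)^(1/4) = (687 / (4 × 5.67×10⁻⁸))^(1/4) = (3.03×10^9)^(1/4).
T = 235 K.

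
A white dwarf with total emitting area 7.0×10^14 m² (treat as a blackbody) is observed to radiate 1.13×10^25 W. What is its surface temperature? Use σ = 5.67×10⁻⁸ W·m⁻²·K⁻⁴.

T ≈ 23100 K

From P = σAT⁴, T = (P / σA)^(1/4) = (1.13×10^25 / (5.67×10⁻⁸ × 7.00×10^14))^(1/4).
T = (2.85×10^17)^(1/4) = 23100 K.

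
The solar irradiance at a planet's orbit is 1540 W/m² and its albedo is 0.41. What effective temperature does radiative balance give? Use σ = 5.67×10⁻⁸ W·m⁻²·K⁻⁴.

T ≈ 252 K

Power absorbed = (1−a)S·πR²; power emitted = 4πR²σT⁴. Equating and cancelling πR²:
T = ((1−a)S / 4σ)^(1/4) = (909 / (4 × 5.67×10⁻⁸))^(1/4) = (4.01×10^9)^(1/4).
T = 252 K.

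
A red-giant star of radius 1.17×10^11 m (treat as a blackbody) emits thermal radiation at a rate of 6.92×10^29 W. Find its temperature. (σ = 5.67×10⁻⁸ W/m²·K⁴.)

T ≈ 2900 K

A = 4πr² = 4π × (1.17×10^11)² = 1.72×10^23 m².
From P = σAT⁴, T = (P / σA)^(1/4) = (6.92×10^29 / (5.67×10⁻⁸ × 1.72×10^23))^(1/4).
T = (7.09×10^13)^(1/4) = 2900 K.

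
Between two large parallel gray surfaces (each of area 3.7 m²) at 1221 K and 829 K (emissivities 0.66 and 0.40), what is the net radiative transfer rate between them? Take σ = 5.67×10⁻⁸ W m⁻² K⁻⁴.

For two large parallel gray plates, q = σ(T₁⁴ − T₂⁴) / (1/ε₁ + 1/ε₂ − 1).
1/ε₁ + 1/ε₂ − 1 = 1/0.66 + 1/0.40 − 1 = 3.015.
T₁⁴ − T₂⁴ = 2.22×10^12 − 4.72×10^11 = 1.75×10^12 K⁴.
q = 5.67×10⁻⁸ × 1.75×10^12 / 3.015 = 32900 W/m².
Q = q·A = 32900 × 3.7 = 1.22×10^5 W.

Q ≈ 1.22×10^5 W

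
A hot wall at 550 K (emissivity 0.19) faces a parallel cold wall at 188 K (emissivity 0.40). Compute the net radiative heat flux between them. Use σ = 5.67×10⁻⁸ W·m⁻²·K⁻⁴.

q ≈ 757 W/m²

For two large parallel gray plates, q = σ(T₁⁴ − T₂⁴) / (1/ε₁ + 1/ε₂ − 1).
1/ε₁ + 1/ε₂ − 1 = 1/0.19 + 1/0.40 − 1 = 6.763.
T₁⁴ − T₂⁴ = 9.15×10^10 − 1.25×10^9 = 9.03×10^10 K⁴.
q = 5.67×10⁻⁸ × 9.03×10^10 / 6.763 = 757 W/m².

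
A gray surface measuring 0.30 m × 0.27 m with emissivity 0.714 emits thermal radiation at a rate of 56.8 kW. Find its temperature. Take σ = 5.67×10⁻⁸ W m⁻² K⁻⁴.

T ≈ 2040 K

A = 0.30 × 0.27 = 0.0810 m².
From P = εσAT⁴, T = (P / εσA)^(1/4) = (56800 / (0.714 × 5.67×10⁻⁸ × 0.0810))^(1/4).
T = (1.73×10^13)^(1/4) = 2040 K.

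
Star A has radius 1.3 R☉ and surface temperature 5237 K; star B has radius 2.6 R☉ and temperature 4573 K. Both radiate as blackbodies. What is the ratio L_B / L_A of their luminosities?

L = 4πR²σT⁴ ∝ R²T⁴, so L_B/L_A = (2.6/1.3)² × (4573/5237)⁴ = 4.00 × 0.581 = 2.33.

L_B/L_A ≈ 2.33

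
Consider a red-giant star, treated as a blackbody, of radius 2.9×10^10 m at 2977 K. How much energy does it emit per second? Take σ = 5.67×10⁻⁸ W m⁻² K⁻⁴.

A = 4πr² = 4π × (2.9×10^10)² = 1.06×10^22 m².
P = σAT⁴ = 5.67×10⁻⁸ × 1.06×10^22 × (2977)⁴ = 5.67×10⁻⁸ × 1.06×10^22 × 7.85×10^13.
P = 4.71×10^28 W.

P ≈ 4.71×10^28 W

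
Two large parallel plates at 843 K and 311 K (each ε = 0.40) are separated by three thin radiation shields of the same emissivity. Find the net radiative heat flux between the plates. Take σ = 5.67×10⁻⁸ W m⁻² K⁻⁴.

q ≈ 1760 W/m²

Each of the 4 gaps contributes resistance (2/ε − 1) = 2/0.40 − 1 = 4.000; total = 16.00.
q = σ(T₁⁴ − T₂⁴) / 16.00 = 5.67×10⁻⁸ × 4.96×10^11 / 16.00 = 1760 W/m².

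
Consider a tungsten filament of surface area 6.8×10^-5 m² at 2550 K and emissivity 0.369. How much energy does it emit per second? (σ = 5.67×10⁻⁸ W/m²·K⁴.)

P = εσAT⁴ = 0.369 × 5.67×10⁻⁸ × 6.80×10^-5 × (2550)⁴ = 0.369 × 5.67×10⁻⁸ × 6.80×10^-5 × 4.23×10^13.
P = 60.2 W.

P ≈ 60.2 W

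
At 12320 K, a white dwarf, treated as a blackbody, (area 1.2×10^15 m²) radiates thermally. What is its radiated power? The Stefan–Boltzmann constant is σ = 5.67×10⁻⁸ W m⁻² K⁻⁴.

P = σAT⁴ = 5.67×10⁻⁸ × 1.20×10^15 × (12320)⁴ = 5.67×10⁻⁸ × 1.20×10^15 × 2.30×10^16.
P = 1.57×10^24 W.

P ≈ 1.57×10^24 W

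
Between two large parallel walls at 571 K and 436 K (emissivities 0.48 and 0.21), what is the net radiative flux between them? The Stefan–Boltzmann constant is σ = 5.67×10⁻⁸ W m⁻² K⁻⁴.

For two large parallel gray plates, q = σ(T₁⁴ − T₂⁴) / (1/ε₁ + 1/ε₂ − 1).
1/ε₁ + 1/ε₂ − 1 = 1/0.48 + 1/0.21 − 1 = 5.845.
T₁⁴ − T₂⁴ = 1.06×10^11 − 3.61×10^10 = 7.02×10^10 K⁴.
q = 5.67×10⁻⁸ × 7.02×10^10 / 5.845 = 681 W/m².

q ≈ 681 W/m²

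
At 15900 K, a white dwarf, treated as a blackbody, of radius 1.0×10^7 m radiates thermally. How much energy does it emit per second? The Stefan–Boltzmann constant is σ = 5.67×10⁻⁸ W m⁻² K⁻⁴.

A = 4πr² = 4π × (1.0×10^7)² = 1.26×10^15 m².
P = σAT⁴ = 5.67×10⁻⁸ × 1.26×10^15 × (15900)⁴ = 5.67×10⁻⁸ × 1.26×10^15 × 6.39×10^16.
P = 4.55×10^24 W.

P ≈ 4.55×10^24 W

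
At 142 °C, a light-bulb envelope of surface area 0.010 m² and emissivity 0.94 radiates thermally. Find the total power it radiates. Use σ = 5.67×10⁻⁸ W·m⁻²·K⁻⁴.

142 °C = 415 K.
P = εσAT⁴ = 0.94 × 5.67×10⁻⁸ × 0.0100 × (415)⁴ = 0.94 × 5.67×10⁻⁸ × 0.0100 × 2.97×10^10.
P = 15.8 W.

P ≈ 15.8 W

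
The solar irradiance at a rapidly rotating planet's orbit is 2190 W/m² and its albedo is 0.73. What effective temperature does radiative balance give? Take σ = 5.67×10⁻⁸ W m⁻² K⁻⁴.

T ≈ 226 K

Power absorbed = (1−a)S·πR²; power emitted = 4πR²σT⁴. Equating and cancelling πR²:
T = ((1−a)S / 4σ)^(1/4) = (591 / (4 × 5.67×10⁻⁸))^(1/4) = (2.61×10^9)^(1/4).
T = 226 K.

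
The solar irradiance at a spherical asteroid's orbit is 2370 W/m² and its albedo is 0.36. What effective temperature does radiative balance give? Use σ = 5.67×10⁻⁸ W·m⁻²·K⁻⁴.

Power absorbed = (1−a)S·πR²; power emitted = 4πR²σT⁴. Equating and cancelling πR²:
T = ((1−a)S / 4σ)^(1/4) = (1520 / (4 × 5.67×10⁻⁸))^(1/4) = (6.69×10^9)^(1/4).
T = 286 K.

T ≈ 286 K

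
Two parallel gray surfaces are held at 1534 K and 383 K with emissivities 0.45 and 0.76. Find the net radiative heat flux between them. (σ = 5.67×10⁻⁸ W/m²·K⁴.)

q ≈ 1.23×10^5 W/m²

For two large parallel gray plates, q = σ(T₁⁴ − T₂⁴) / (1/ε₁ + 1/ε₂ − 1).
1/ε₁ + 1/ε₂ − 1 = 1/0.45 + 1/0.76 − 1 = 2.538.
T₁⁴ − T₂⁴ = 5.54×10^12 − 2.15×10^10 = 5.52×10^12 K⁴.
q = 5.67×10⁻⁸ × 5.52×10^12 / 2.538 = 1.23×10^5 W/m².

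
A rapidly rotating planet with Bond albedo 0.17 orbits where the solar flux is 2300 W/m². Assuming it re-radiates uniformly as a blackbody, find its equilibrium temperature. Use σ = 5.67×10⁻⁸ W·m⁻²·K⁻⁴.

T ≈ 303 K

Power absorbed = (1−a)S·πR²; power emitted = 4πR²σT⁴. Equating and cancelling πR²:
T = ((1−a)S / 4σ)^(1/4) = (1910 / (4 × 5.67×10⁻⁸))^(1/4) = (8.42×10^9)^(1/4).
T = 303 K.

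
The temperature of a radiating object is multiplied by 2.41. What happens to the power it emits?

P ∝ T⁴, so the power scales as (2.41)⁴ = 33.7.

factor ≈ 33.7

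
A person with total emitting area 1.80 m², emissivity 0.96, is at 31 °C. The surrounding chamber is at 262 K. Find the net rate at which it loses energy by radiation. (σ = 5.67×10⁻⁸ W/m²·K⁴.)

Convert: 31 °C = 304 K.
Q = εσA(T⁴ − T_s⁴). T⁴ − T_s⁴ = (304)⁴ − (262)⁴ = 8.54×10^9 − 4.71×10^9 = 3.83×10^9 K⁴.
Q = 0.96 × 5.67×10⁻⁸ × 1.80 × 3.83×10^9 = 375 W.

Q ≈ 375 W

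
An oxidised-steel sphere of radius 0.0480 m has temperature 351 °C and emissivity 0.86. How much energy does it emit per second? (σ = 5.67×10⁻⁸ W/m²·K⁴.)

A = 4πr² = 4π × (0.0480)² = 0.0290 m².
351 °C = 624 K.
P = εσAT⁴ = 0.86 × 5.67×10⁻⁸ × 0.0290 × (624)⁴ = 0.86 × 5.67×10⁻⁸ × 0.0290 × 1.52×10^11.
P = 214 W.

P ≈ 214 W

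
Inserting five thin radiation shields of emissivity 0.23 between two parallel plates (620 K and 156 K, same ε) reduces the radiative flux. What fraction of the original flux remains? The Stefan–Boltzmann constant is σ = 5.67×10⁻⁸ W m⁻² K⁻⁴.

ratio ≈ 0.167

With N identical shields there are N+1 = 6 gaps in series, each with the same radiative resistance, so the flux falls to 1/(N+1) of its unshielded value.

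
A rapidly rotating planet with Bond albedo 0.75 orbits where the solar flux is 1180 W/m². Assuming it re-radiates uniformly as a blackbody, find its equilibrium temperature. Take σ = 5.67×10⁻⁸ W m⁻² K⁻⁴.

T ≈ 190 K

Power absorbed = (1−a)S·πR²; power emitted = 4πR²σT⁴. Equating and cancelling πR²:
T = ((1−a)S / 4σ)^(1/4) = (295 / (4 × 5.67×10⁻⁸))^(1/4) = (1.30×10^9)^(1/4).
T = 190 K.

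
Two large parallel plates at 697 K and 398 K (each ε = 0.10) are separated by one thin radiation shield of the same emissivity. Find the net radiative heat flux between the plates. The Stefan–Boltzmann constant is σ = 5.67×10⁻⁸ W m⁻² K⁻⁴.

Each of the 2 gaps contributes resistance (2/ε − 1) = 2/0.10 − 1 = 19.00; total = 38.00.
q = σ(T₁⁴ − T₂⁴) / 38.00 = 5.67×10⁻⁸ × 2.11×10^11 / 38.00 = 315 W/m².

q ≈ 315 W/m²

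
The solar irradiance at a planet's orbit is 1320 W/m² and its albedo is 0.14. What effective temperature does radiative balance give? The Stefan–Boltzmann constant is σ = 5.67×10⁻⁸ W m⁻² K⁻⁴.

Power absorbed = (1−a)S·πR²; power emitted = 4πR²σT⁴. Equating and cancelling πR²:
T = ((1−a)S / 4σ)^(1/4) = (1140 / (4 × 5.67×10⁻⁸))^(1/4) = (5.01×10^9)^(1/4).
T = 266 K.

T ≈ 266 K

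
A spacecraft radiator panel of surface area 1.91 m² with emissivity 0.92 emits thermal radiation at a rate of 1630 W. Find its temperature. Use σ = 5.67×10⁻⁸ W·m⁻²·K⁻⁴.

From P = εσAT⁴, T = (P / εσA)^(1/4) = (1630 / (0.92 × 5.67×10⁻⁸ × 1.91))^(1/4).
T = (1.64×10^10)^(1/4) = 358 K.

T ≈ 358 K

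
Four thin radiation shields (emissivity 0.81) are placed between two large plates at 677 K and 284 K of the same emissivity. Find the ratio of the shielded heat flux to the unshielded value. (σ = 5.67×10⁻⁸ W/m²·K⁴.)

With N identical shields there are N+1 = 5 gaps in series, each with the same radiative resistance, so the flux falls to 1/(N+1) of its unshielded value.

ratio ≈ 0.200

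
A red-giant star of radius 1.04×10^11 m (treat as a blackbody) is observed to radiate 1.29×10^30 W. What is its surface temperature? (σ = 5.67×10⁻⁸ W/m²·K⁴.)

A = 4πr² = 4π × (1.04×10^11)² = 1.36×10^23 m².
From P = σAT⁴, T = (P / σA)^(1/4) = (1.29×10^30 / (5.67×10⁻⁸ × 1.36×10^23))^(1/4).
T = (1.67×10^14)^(1/4) = 3600 K.

T ≈ 3600 K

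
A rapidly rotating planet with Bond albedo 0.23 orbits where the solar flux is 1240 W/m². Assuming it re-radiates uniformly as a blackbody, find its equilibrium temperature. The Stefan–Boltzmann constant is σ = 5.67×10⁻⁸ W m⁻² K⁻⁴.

Power absorbed = (1−a)S·πR²; power emitted = 4πR²σT⁴. Equating and cancelling πR²:
T = ((1−a)S / 4σ)^(1/4) = (955 / (4 × 5.67×10⁻⁸))^(1/4) = (4.21×10^9)^(1/4).
T = 255 K.

T ≈ 255 K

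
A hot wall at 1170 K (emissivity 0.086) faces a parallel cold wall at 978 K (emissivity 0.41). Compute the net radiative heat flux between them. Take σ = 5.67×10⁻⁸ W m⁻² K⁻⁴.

q ≈ 4160 W/m²

For two large parallel gray plates, q = σ(T₁⁴ − T₂⁴) / (1/ε₁ + 1/ε₂ − 1).
1/ε₁ + 1/ε₂ − 1 = 1/0.086 + 1/0.41 − 1 = 13.07.
T₁⁴ − T₂⁴ = 1.87×10^12 − 9.15×10^11 = 9.59×10^11 K⁴.
q = 5.67×10⁻⁸ × 9.59×10^11 / 13.07 = 4160 W/m².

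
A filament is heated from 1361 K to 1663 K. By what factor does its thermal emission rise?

ratio ≈ 2.23

P ∝ T⁴, so the ratio is (1663/1361)⁴ = (1.222)⁴ = 2.23.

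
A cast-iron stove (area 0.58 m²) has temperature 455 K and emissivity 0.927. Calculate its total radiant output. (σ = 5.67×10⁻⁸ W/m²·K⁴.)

P ≈ 1310 W

P = εσAT⁴ = 0.927 × 5.67×10⁻⁸ × 0.580 × (455)⁴ = 0.927 × 5.67×10⁻⁸ × 0.580 × 4.29×10^10.
P = 1310 W.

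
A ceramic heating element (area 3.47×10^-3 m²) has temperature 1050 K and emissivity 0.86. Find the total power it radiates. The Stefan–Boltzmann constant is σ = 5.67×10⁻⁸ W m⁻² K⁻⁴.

P = εσAT⁴ = 0.86 × 5.67×10⁻⁸ × 3.47×10^-3 × (1050)⁴ = 0.86 × 5.67×10⁻⁸ × 3.47×10^-3 × 1.22×10^12.
P = 206 W.

P ≈ 206 W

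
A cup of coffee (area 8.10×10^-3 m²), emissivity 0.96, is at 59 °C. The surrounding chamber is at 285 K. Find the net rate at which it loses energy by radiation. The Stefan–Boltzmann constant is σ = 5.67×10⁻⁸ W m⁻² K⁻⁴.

Convert: 59 °C = 332 K.
Q = εσA(T⁴ − T_s⁴). T⁴ − T_s⁴ = (332)⁴ − (285)⁴ = 1.21×10^10 − 6.60×10^9 = 5.55×10^9 K⁴.
Q = 0.96 × 5.67×10⁻⁸ × 8.10×10^-3 × 5.55×10^9 = 2.45 W.

Q ≈ 2.45 W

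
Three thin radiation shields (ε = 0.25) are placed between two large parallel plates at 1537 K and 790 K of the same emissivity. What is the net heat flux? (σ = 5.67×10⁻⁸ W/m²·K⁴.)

q ≈ 10500 W/m²

Each of the 4 gaps contributes resistance (2/ε − 1) = 2/0.25 − 1 = 7.000; total = 28.00.
q = σ(T₁⁴ − T₂⁴) / 28.00 = 5.67×10⁻⁸ × 5.19×10^12 / 28.00 = 10500 W/m².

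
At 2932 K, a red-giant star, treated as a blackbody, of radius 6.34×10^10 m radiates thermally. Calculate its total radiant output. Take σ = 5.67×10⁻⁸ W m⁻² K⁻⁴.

P ≈ 2.12×10^29 W

A = 4πr² = 4π × (6.34×10^10)² = 5.05×10^22 m².
P = σAT⁴ = 5.67×10⁻⁸ × 5.05×10^22 × (2932)⁴ = 5.67×10⁻⁸ × 5.05×10^22 × 7.39×10^13.
P = 2.12×10^29 W.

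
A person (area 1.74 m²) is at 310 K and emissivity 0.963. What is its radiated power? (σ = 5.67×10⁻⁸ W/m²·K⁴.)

Stefan–Boltzmann: P = εσAT⁴ = 0.963 × 5.67×10⁻⁸ × 1.74 × (310)⁴ = 0.963 × 5.67×10⁻⁸ × 1.74 × 9.24×10^9.
P = 877 W.

P ≈ 877 W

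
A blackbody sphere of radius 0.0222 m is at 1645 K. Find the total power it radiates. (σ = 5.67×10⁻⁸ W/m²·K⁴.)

A = 4πr² = 4π × (0.0222)² = 6.19×10^-3 m².
P = σAT⁴ = 5.67×10⁻⁸ × 6.19×10^-3 × (1645)⁴ = 5.67×10⁻⁸ × 6.19×10^-3 × 7.32×10^12.
P = 2570 W.

P ≈ 2570 W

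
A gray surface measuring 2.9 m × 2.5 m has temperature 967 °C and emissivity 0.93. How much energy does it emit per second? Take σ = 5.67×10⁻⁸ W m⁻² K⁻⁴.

A = 2.9 × 2.5 = 7.25 m².
967 °C = 1240 K.
Stefan–Boltzmann: P = εσAT⁴ = 0.93 × 5.67×10⁻⁸ × 7.25 × (1240)⁴ = 0.93 × 5.67×10⁻⁸ × 7.25 × 2.36×10^12.
P = 9.04×10^5 W.

P ≈ 9.04×10^5 W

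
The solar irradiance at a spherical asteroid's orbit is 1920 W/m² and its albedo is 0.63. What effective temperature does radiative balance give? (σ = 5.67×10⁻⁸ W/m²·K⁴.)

T ≈ 237 K

Power absorbed = (1−a)S·πR²; power emitted = 4πR²σT⁴. Equating and cancelling πR²:
T = ((1−a)S / 4σ)^(1/4) = (710 / (4 × 5.67×10⁻⁸))^(1/4) = (3.13×10^9)^(1/4).
T = 237 K.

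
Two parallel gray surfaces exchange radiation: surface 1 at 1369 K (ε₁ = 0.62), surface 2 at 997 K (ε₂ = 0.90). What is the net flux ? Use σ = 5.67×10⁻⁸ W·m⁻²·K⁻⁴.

For two large parallel gray plates, q = σ(T₁⁴ − T₂⁴) / (1/ε₁ + 1/ε₂ − 1).
1/ε₁ + 1/ε₂ − 1 = 1/0.62 + 1/0.90 − 1 = 1.724.
T₁⁴ − T₂⁴ = 3.51×10^12 − 9.88×10^11 = 2.52×10^12 K⁴.
q = 5.67×10⁻⁸ × 2.52×10^12 / 1.724 = 83000 W/m².

q ≈ 83000 W/m²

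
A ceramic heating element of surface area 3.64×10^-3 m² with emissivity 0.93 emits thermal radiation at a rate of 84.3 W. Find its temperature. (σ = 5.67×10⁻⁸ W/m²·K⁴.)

From P = εσAT⁴, T = (P / εσA)^(1/4) = (84.3 / (0.93 × 5.67×10⁻⁸ × 3.64×10^-3))^(1/4).
T = (4.39×10^11)^(1/4) = 814 K.

T ≈ 814 K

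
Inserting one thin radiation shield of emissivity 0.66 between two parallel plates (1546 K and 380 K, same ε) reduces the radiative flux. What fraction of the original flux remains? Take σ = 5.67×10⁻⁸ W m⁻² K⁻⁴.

ratio ≈ 0.500

With N identical shields there are N+1 = 2 gaps in series, each with the same radiative resistance, so the flux falls to 1/(N+1) of its unshielded value.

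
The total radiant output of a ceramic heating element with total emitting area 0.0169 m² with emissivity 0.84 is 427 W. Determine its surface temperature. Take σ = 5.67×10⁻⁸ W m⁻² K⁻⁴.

T ≈ 853 K

From P = εσAT⁴, T = (P / εσA)^(1/4) = (427 / (0.84 × 5.67×10⁻⁸ × 0.0169))^(1/4).
T = (5.30×10^11)^(1/4) = 853 K.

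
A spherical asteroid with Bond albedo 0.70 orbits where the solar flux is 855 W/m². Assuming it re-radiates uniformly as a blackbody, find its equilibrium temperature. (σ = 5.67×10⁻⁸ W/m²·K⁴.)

T ≈ 183 K

Power absorbed = (1−a)S·πR²; power emitted = 4πR²σT⁴. Equating and cancelling πR²:
T = ((1−a)S / 4σ)^(1/4) = (257 / (4 × 5.67×10⁻⁸))^(1/4) = (1.13×10^9)^(1/4).
T = 183 K.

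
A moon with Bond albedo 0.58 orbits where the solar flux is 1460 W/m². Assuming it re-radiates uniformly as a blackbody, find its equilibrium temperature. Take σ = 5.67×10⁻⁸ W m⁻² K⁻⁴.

T ≈ 228 K

Power absorbed = (1−a)S·πR²; power emitted = 4πR²σT⁴. Equating and cancelling πR²:
T = ((1−a)S / 4σ)^(1/4) = (613 / (4 × 5.67×10⁻⁸))^(1/4) = (2.70×10^9)^(1/4).
T = 228 K.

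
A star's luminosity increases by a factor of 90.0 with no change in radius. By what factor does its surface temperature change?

P ∝ T⁴ ⇒ T ∝ P^(1/4), so T scales by (90.0)^(1/4) = 3.08.

factor ≈ 3.08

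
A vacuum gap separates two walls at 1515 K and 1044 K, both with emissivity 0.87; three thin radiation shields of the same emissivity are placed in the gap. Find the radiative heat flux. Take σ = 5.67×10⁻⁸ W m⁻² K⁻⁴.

Each of the 4 gaps contributes resistance (2/ε − 1) = 2/0.87 − 1 = 1.299; total = 5.195.
q = σ(T₁⁴ − T₂⁴) / 5.195 = 5.67×10⁻⁸ × 4.08×10^12 / 5.195 = 44500 W/m².

q ≈ 44500 W/m²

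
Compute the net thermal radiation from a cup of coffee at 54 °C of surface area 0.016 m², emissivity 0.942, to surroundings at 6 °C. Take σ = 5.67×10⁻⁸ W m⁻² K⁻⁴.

Q ≈ 4.59 W

Convert: 54 °C = 327 K; 6 °C = 279 K.
Q = εσA(T⁴ − T_s⁴). T⁴ − T_s⁴ = (327)⁴ − (279)⁴ = 1.14×10^10 − 6.06×10^9 = 5.37×10^9 K⁴.
Q = 0.942 × 5.67×10⁻⁸ × 0.0160 × 5.37×10^9 = 4.59 W.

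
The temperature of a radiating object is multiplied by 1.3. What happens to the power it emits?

P ∝ T⁴, so the power scales as (1.3)⁴ = 2.86.

factor ≈ 2.86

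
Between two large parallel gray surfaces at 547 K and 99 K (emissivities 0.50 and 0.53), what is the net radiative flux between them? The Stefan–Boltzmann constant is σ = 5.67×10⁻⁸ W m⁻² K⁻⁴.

q ≈ 1760 W/m²

For two large parallel gray plates, q = σ(T₁⁴ − T₂⁴) / (1/ε₁ + 1/ε₂ − 1).
1/ε₁ + 1/ε₂ − 1 = 1/0.50 + 1/0.53 − 1 = 2.887.
T₁⁴ − T₂⁴ = 8.95×10^10 − 9.61×10^7 = 8.94×10^10 K⁴.
q = 5.67×10⁻⁸ × 8.94×10^10 / 2.887 = 1760 W/m².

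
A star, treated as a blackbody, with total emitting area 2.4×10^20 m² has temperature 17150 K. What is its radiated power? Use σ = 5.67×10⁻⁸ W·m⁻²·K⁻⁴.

P = σAT⁴ = 5.67×10⁻⁸ × 2.40×10^20 × (17150)⁴ = 5.67×10⁻⁸ × 2.40×10^20 × 8.65×10^16.
P = 1.18×10^30 W.

P ≈ 1.18×10^30 W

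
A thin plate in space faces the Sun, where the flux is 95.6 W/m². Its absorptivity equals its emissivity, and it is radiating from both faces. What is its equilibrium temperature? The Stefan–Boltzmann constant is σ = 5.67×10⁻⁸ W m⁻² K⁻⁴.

T ≈ 170 K

Absorbed flux αS = emitted flux 2εσT⁴ per unit area; with α = ε this gives T = (S/2σ)^(1/4).
T = (95.6 / (2 × 5.67×10⁻⁸))^(1/4) = (8.43×10^8)^(1/4).
T = 170 K.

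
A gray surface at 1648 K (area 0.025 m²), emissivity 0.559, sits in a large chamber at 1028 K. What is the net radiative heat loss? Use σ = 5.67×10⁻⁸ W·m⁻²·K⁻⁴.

Q ≈ 4960 W

Q = εσA(T⁴ − T_s⁴). T⁴ − T_s⁴ = (1648)⁴ − (1028)⁴ = 7.38×10^12 − 1.12×10^12 = 6.26×10^12 K⁴.
Q = 0.559 × 5.67×10⁻⁸ × 0.0250 × 6.26×10^12 = 4960 W.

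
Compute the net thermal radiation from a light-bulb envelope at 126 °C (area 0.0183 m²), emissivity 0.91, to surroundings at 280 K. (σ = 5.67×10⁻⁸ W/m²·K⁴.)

Convert: 126 °C = 399 K.
Q = εσA(T⁴ − T_s⁴). T⁴ − T_s⁴ = (399)⁴ − (280)⁴ = 2.53×10^10 − 6.15×10^9 = 1.92×10^10 K⁴.
Q = 0.91 × 5.67×10⁻⁸ × 0.0183 × 1.92×10^10 = 18.1 W.

Q ≈ 18.1 W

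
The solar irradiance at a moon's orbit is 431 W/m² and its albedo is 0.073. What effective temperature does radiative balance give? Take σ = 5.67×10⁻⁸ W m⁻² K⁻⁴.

Power absorbed = (1−a)S·πR²; power emitted = 4πR²σT⁴. Equating and cancelling πR²:
T = ((1−a)S / 4σ)^(1/4) = (400 / (4 × 5.67×10⁻⁸))^(1/4) = (1.76×10^9)^(1/4).
T = 205 K.

T ≈ 205 K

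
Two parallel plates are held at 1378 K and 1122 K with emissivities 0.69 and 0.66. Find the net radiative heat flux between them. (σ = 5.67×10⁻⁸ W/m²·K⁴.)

For two large parallel gray plates, q = σ(T₁⁴ − T₂⁴) / (1/ε₁ + 1/ε₂ − 1).
1/ε₁ + 1/ε₂ − 1 = 1/0.69 + 1/0.66 − 1 = 1.964.
T₁⁴ − T₂⁴ = 3.61×10^12 − 1.58×10^12 = 2.02×10^12 K⁴.
q = 5.67×10⁻⁸ × 2.02×10^12 / 1.964 = 58300 W/m².

q ≈ 58300 W/m²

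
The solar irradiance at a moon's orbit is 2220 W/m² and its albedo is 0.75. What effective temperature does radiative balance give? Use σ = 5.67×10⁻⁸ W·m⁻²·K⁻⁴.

T ≈ 222 K

Power absorbed = (1−a)S·πR²; power emitted = 4πR²σT⁴. Equating and cancelling πR²:
T = ((1−a)S / 4σ)^(1/4) = (555 / (4 × 5.67×10⁻⁸))^(1/4) = (2.45×10^9)^(1/4).
T = 222 K.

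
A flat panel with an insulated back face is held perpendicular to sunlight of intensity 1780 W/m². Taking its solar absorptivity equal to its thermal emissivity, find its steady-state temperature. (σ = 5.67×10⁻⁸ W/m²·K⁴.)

T ≈ 421 K

Absorbed flux αS = emitted flux εσT⁴ (one radiating face); with α = ε, T = (S/σ)^(1/4).
T = (1780 / 5.67×10⁻⁸)^(1/4) = (3.14×10^10)^(1/4).
T = 421 K.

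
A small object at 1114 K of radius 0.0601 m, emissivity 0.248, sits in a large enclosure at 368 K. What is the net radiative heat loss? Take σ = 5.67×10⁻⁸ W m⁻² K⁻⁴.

A = 4πr² = 4π × (0.0601)² = 0.0454 m².
Q = εσA(T⁴ − T_s⁴). T⁴ − T_s⁴ = (1114)⁴ − (368)⁴ = 1.54×10^12 − 1.83×10^10 = 1.52×10^12 K⁴.
Q = 0.248 × 5.67×10⁻⁸ × 0.0454 × 1.52×10^12 = 971 W.

Q ≈ 971 W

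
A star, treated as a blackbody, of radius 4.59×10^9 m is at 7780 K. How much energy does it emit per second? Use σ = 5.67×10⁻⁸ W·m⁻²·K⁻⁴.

A = 4πr² = 4π × (4.59×10^9)² = 2.65×10^20 m².
P = σAT⁴ = 5.67×10⁻⁸ × 2.65×10^20 × (7780)⁴ = 5.67×10⁻⁸ × 2.65×10^20 × 3.66×10^15.
P = 5.50×10^28 W.

P ≈ 5.50×10^28 W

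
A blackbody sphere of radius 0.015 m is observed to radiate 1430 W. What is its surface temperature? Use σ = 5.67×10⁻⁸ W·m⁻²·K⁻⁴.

T ≈ 1730 K

A = 4πr² = 4π × (0.015)² = 2.83×10^-3 m².
From P = σAT⁴, T = (P / σA)^(1/4) = (1430 / (5.67×10⁻⁸ × 2.83×10^-3))^(1/4).
T = (8.92×10^12)^(1/4) = 1730 K.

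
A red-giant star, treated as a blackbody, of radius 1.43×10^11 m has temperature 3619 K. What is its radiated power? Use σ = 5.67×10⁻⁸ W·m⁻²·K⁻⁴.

A = 4πr² = 4π × (1.43×10^11)² = 2.57×10^23 m².
P = σAT⁴ = 5.67×10⁻⁸ × 2.57×10^23 × (3619)⁴ = 5.67×10⁻⁸ × 2.57×10^23 × 1.72×10^14.
P = 2.50×10^30 W.

P ≈ 2.50×10^30 W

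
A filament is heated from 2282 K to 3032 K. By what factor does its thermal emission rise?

P ∝ T⁴, so the ratio is (3032/2282)⁴ = (1.329)⁴ = 3.12.

ratio ≈ 3.12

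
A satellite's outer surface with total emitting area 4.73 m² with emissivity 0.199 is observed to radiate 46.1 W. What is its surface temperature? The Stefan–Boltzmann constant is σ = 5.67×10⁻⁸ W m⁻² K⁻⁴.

T ≈ 171 K

From P = εσAT⁴, T = (P / εσA)^(1/4) = (46.1 / (0.199 × 5.67×10⁻⁸ × 4.73))^(1/4).
T = (8.64×10^8)^(1/4) = 171 K.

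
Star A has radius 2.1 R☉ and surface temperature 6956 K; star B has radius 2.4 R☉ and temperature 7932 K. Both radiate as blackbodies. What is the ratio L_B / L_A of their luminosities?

L = 4πR²σT⁴ ∝ R²T⁴, so L_B/L_A = (2.4/2.1)² × (7932/6956)⁴ = 1.31 × 1.69 = 2.21.

L_B/L_A ≈ 2.21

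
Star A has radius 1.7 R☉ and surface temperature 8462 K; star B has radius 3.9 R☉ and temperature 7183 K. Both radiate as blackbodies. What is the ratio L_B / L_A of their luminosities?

L_B/L_A ≈ 2.73

L = 4πR²σT⁴ ∝ R²T⁴, so L_B/L_A = (3.9/1.7)² × (7183/8462)⁴ = 5.26 × 0.519 = 2.73.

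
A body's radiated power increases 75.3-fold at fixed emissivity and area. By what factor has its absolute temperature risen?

P ∝ T⁴ ⇒ T ∝ P^(1/4), so T scales by (75.3)^(1/4) = 2.95.

factor ≈ 2.95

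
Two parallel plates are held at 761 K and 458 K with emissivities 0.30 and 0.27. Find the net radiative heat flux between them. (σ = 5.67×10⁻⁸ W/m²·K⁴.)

q ≈ 2740 W/m²

For two large parallel gray plates, q = σ(T₁⁴ − T₂⁴) / (1/ε₁ + 1/ε₂ − 1).
1/ε₁ + 1/ε₂ − 1 = 1/0.30 + 1/0.27 − 1 = 6.037.
T₁⁴ − T₂⁴ = 3.35×10^11 − 4.40×10^10 = 2.91×10^11 K⁴.
q = 5.67×10⁻⁸ × 2.91×10^11 / 6.037 = 2740 W/m².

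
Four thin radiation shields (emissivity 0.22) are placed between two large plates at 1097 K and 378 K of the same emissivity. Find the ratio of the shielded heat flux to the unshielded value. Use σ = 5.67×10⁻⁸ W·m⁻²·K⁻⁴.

ratio ≈ 0.200

With N identical shields there are N+1 = 5 gaps in series, each with the same radiative resistance, so the flux falls to 1/(N+1) of its unshielded value.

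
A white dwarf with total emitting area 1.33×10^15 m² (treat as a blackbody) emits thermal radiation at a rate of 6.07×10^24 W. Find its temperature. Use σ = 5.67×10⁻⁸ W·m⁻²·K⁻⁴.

T ≈ 16800 K

From P = σAT⁴, T = (P / σA)^(1/4) = (6.07×10^24 / (5.67×10⁻⁸ × 1.33×10^15))^(1/4).
T = (8.05×10^16)^(1/4) = 16800 K.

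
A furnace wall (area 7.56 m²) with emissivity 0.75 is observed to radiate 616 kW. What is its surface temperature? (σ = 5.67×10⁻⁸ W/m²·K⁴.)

T ≈ 1180 K

From P = εσAT⁴, T = (P / εσA)^(1/4) = (6.16×10^5 / (0.75 × 5.67×10⁻⁸ × 7.56))^(1/4).
T = (1.92×10^12)^(1/4) = 1180 K.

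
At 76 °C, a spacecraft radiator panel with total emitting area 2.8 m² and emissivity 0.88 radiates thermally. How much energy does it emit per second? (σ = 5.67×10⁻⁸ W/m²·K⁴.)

76 °C = 349 K.
Stefan–Boltzmann: P = εσAT⁴ = 0.88 × 5.67×10⁻⁸ × 2.80 × (349)⁴ = 0.88 × 5.67×10⁻⁸ × 2.80 × 1.48×10^10.
P = 2070 W.

P ≈ 2070 W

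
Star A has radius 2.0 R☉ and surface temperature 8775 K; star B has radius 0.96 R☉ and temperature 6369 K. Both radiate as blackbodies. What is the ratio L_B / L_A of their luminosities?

L = 4πR²σT⁴ ∝ R²T⁴, so L_B/L_A = (0.96/2.0)² × (6369/8775)⁴ = 0.230 × 0.278 = 0.0639.

L_B/L_A ≈ 0.0639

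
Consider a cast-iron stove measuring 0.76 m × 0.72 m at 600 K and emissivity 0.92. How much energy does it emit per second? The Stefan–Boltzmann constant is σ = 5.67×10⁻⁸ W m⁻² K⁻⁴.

P ≈ 3700 W

A = 0.76 × 0.72 = 0.547 m².
Stefan–Boltzmann: P = εσAT⁴ = 0.92 × 5.67×10⁻⁸ × 0.547 × (600)⁴ = 0.92 × 5.67×10⁻⁸ × 0.547 × 1.30×10^11.
P = 3700 W.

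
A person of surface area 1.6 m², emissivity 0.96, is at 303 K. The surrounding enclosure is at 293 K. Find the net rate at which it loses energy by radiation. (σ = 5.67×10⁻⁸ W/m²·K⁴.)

Q ≈ 92.2 W

Q = εσA(T⁴ − T_s⁴). T⁴ − T_s⁴ = (303)⁴ − (293)⁴ = 8.43×10^9 − 7.37×10^9 = 1.06×10^9 K⁴.
Q = 0.96 × 5.67×10⁻⁸ × 1.60 × 1.06×10^9 = 92.2 W.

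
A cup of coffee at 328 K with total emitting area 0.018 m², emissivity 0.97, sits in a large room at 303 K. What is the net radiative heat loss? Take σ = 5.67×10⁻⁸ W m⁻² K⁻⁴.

Q ≈ 3.11 W

Q = εσA(T⁴ − T_s⁴). T⁴ − T_s⁴ = (328)⁴ − (303)⁴ = 1.16×10^10 − 8.43×10^9 = 3.15×10^9 K⁴.
Q = 0.97 × 5.67×10⁻⁸ × 0.0180 × 3.15×10^9 = 3.11 W.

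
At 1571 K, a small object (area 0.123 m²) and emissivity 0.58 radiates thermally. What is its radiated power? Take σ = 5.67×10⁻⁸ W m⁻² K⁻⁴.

Stefan–Boltzmann: P = εσAT⁴ = 0.58 × 5.67×10⁻⁸ × 0.123 × (1571)⁴ = 0.58 × 5.67×10⁻⁸ × 0.123 × 6.09×10^12.
P = 24600 W.

P ≈ 24600 W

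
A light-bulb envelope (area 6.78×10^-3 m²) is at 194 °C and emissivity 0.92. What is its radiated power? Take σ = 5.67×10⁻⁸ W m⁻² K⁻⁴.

P ≈ 16.8 W

194 °C = 467 K.
Stefan–Boltzmann: P = εσAT⁴ = 0.92 × 5.67×10⁻⁸ × 6.78×10^-3 × (467)⁴ = 0.92 × 5.67×10⁻⁸ × 6.78×10^-3 × 4.76×10^10.
P = 16.8 W.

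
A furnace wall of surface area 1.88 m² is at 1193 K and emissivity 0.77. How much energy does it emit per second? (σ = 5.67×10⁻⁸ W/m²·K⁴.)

P ≈ 1.66×10^5 W

Stefan–Boltzmann: P = εσAT⁴ = 0.77 × 5.67×10⁻⁸ × 1.88 × (1193)⁴ = 0.77 × 5.67×10⁻⁸ × 1.88 × 2.03×10^12.
P = 1.66×10^5 W.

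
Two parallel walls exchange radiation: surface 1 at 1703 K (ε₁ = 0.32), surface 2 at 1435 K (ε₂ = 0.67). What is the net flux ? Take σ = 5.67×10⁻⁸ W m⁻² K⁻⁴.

For two large parallel gray plates, q = σ(T₁⁴ − T₂⁴) / (1/ε₁ + 1/ε₂ − 1).
1/ε₁ + 1/ε₂ − 1 = 1/0.32 + 1/0.67 − 1 = 3.618.
T₁⁴ − T₂⁴ = 8.41×10^12 − 4.24×10^12 = 4.17×10^12 K⁴.
q = 5.67×10⁻⁸ × 4.17×10^12 / 3.618 = 65400 W/m².

q ≈ 65400 W/m²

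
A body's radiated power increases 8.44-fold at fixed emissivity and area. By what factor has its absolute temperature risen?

P ∝ T⁴ ⇒ T ∝ P^(1/4), so T scales by (8.44)^(1/4) = 1.70.

factor ≈ 1.70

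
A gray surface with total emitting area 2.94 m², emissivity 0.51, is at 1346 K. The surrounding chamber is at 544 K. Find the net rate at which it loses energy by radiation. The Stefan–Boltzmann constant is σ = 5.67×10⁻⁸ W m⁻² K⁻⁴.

Q = εσA(T⁴ − T_s⁴). T⁴ − T_s⁴ = (1346)⁴ − (544)⁴ = 3.28×10^12 − 8.76×10^10 = 3.19×10^12 K⁴.
Q = 0.51 × 5.67×10⁻⁸ × 2.94 × 3.19×10^12 = 2.72×10^5 W.

Q ≈ 2.72×10^5 W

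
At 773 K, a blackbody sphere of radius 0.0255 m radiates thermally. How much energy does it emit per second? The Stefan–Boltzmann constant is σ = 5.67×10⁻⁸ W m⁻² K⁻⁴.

P ≈ 165 W

A = 4πr² = 4π × (0.0255)² = 8.17×10^-3 m².
P = σAT⁴ = 5.67×10⁻⁸ × 8.17×10^-3 × (773)⁴ = 5.67×10⁻⁸ × 8.17×10^-3 × 3.57×10^11.
P = 165 W.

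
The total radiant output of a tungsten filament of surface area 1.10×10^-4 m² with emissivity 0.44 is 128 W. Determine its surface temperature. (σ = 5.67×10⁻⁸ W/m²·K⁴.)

T ≈ 2610 K

From P = εσAT⁴, T = (P / εσA)^(1/4) = (128 / (0.44 × 5.67×10⁻⁸ × 1.10×10^-4))^(1/4).
T = (4.66×10^13)^(1/4) = 2610 K.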